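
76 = 76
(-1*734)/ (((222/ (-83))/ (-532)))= -16205252/ 111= -145993.26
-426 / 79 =-5.39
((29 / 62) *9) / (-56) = -261 / 3472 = -0.08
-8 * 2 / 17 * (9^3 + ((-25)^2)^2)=-6261664 / 17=-368333.18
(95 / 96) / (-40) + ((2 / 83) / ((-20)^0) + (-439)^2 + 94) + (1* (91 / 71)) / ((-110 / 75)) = 9599070762859 / 49784064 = 192814.13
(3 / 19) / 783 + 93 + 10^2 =957088 / 4959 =193.00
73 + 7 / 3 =226 / 3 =75.33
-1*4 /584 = -1 /146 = -0.01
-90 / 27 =-10 / 3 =-3.33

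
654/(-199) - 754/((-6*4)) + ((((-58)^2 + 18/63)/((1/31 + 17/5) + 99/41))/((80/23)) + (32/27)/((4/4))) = 2177235592781/11180095416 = 194.74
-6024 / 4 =-1506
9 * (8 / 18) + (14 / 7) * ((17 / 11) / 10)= 237 / 55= 4.31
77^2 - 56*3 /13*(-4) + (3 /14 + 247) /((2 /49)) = 625947 /52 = 12037.44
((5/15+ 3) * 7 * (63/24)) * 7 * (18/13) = 15435/26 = 593.65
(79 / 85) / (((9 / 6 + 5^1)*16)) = 0.01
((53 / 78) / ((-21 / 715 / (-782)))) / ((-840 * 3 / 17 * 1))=-3875201 / 31752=-122.05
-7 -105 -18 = -130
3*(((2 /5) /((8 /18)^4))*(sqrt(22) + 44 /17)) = 216513 /2720 + 19683*sqrt(22) /640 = 223.85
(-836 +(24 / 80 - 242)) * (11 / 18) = -658.59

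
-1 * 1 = -1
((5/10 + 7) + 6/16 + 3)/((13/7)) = 609/104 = 5.86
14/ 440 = 7/ 220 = 0.03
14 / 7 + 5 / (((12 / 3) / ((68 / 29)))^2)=3127 / 841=3.72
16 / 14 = 8 / 7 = 1.14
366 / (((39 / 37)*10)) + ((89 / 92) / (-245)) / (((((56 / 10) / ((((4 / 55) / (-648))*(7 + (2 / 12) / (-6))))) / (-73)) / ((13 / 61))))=1114842267406253 / 32106674920320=34.72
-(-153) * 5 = 765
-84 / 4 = -21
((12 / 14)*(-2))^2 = 144 / 49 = 2.94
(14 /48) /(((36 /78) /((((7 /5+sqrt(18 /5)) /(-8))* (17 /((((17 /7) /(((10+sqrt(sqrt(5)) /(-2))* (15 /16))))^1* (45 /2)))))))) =-0.70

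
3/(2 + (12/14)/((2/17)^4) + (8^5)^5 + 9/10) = 840/10578100921628005279932667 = 0.00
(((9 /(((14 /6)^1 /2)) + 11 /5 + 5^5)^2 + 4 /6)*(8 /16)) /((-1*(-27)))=18058377151 /99225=181994.23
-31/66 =-0.47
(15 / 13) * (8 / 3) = 40 / 13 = 3.08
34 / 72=17 / 36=0.47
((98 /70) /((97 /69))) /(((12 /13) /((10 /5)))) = 2093 /970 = 2.16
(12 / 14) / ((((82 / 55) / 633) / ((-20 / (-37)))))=2088900 / 10619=196.71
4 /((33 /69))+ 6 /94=4357 /517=8.43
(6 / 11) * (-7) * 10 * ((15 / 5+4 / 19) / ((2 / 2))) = -25620 / 209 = -122.58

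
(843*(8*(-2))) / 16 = -843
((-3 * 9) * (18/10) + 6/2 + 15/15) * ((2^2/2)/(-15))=5.95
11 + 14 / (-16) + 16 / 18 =793 / 72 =11.01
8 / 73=0.11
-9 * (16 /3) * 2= -96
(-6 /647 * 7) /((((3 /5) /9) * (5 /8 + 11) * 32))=-105 /40114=-0.00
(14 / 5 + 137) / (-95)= -699 / 475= -1.47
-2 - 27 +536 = 507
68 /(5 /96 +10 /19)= 124032 /1055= 117.57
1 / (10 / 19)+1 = 29 / 10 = 2.90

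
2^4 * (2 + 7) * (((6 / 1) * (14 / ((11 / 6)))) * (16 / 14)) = 82944 / 11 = 7540.36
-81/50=-1.62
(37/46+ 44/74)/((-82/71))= -169051/139564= -1.21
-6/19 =-0.32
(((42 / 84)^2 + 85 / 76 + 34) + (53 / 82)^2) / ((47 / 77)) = 352036223 / 6004532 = 58.63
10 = 10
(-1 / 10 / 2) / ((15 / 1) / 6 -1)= -1 / 30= -0.03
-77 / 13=-5.92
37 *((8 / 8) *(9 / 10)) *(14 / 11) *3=6993 / 55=127.15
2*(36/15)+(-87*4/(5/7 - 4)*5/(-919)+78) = 8689818/105685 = 82.22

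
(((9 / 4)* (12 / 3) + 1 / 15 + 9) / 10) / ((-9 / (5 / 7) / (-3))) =271 / 630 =0.43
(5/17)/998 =5/16966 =0.00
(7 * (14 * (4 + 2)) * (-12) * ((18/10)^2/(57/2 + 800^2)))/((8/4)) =-571536/32001425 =-0.02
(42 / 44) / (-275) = -21 / 6050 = -0.00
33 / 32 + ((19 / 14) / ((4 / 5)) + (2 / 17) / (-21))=31097 / 11424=2.72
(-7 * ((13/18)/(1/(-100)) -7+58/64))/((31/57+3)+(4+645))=599963/714144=0.84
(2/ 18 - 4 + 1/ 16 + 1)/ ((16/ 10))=-2035/ 1152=-1.77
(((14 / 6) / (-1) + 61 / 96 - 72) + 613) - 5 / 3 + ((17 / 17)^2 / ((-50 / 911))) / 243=104501749 / 194400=537.56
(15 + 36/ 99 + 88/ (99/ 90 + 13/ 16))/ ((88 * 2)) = 103297/ 296208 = 0.35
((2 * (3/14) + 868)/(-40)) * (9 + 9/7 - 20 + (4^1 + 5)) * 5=30395/392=77.54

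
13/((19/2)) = 26/19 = 1.37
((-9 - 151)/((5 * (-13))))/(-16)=-2/13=-0.15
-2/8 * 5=-5/4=-1.25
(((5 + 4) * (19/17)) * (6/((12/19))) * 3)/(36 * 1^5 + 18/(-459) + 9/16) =233928/29803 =7.85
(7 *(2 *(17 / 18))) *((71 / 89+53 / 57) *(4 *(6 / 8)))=1042916 / 15219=68.53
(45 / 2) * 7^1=315 / 2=157.50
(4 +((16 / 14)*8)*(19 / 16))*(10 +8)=1872 / 7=267.43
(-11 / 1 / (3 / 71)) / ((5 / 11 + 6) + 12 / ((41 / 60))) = -352231 / 32493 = -10.84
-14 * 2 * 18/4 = -126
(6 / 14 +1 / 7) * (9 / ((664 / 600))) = 2700 / 581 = 4.65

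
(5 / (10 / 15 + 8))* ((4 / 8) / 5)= 3 / 52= 0.06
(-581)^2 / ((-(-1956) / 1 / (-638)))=-107681959 / 978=-110104.25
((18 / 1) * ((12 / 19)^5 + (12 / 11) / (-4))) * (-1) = 84440610 / 27237089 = 3.10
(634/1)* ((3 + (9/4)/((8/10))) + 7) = 64985/8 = 8123.12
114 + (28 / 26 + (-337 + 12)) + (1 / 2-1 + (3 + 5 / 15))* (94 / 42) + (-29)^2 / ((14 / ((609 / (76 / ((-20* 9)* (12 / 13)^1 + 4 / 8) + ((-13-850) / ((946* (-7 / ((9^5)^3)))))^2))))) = -203.58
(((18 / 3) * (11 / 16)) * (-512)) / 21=-704 / 7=-100.57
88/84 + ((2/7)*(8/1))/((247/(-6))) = 5146/5187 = 0.99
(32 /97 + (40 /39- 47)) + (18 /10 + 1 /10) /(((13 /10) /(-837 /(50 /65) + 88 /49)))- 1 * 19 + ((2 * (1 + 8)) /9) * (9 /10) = -611903755 /370734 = -1650.52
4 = 4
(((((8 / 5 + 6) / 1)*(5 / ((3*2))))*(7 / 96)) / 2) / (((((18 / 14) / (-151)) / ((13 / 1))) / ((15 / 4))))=-9137765 / 6912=-1322.01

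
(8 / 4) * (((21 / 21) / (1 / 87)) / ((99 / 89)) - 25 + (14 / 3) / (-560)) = 106.41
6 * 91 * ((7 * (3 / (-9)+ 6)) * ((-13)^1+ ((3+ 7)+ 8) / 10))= -1212848 / 5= -242569.60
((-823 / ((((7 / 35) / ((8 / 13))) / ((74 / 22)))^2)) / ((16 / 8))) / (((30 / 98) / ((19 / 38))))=-4416613040 / 61347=-71993.95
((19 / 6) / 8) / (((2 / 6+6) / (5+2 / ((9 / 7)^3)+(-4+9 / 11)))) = 11063 / 64152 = 0.17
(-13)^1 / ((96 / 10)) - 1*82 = -4001 / 48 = -83.35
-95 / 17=-5.59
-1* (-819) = 819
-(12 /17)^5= -248832 /1419857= -0.18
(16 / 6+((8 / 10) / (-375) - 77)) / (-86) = 139379 / 161250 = 0.86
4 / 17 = 0.24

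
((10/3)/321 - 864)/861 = -832022/829143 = -1.00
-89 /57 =-1.56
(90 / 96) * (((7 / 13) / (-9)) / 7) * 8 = -5 / 78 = -0.06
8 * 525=4200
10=10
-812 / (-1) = 812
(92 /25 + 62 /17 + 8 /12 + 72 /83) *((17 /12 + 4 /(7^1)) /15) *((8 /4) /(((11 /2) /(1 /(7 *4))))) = 39150478 /2566785375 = 0.02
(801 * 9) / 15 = 2403 / 5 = 480.60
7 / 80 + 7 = 567 / 80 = 7.09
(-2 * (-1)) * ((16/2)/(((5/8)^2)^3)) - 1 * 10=4038054/15625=258.44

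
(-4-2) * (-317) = 1902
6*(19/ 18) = 19/ 3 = 6.33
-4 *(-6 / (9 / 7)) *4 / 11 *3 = 224 / 11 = 20.36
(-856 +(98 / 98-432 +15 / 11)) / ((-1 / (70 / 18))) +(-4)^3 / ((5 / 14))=795382 / 165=4820.50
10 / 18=5 / 9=0.56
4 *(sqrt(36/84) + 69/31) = 11.52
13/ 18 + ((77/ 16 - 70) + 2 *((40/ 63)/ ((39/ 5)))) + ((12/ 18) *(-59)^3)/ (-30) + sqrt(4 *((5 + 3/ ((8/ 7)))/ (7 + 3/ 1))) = 4501.42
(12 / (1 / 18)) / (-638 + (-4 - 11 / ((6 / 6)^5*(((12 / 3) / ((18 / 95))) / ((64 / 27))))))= -30780 / 91661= -0.34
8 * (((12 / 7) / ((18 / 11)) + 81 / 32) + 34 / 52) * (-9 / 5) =-110931 / 1820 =-60.95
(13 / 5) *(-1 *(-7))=91 / 5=18.20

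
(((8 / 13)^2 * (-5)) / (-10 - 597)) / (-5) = -64 / 102583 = -0.00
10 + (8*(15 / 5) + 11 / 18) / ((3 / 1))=983 / 54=18.20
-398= -398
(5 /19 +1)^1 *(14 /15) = 112 /95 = 1.18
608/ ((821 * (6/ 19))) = 5776/ 2463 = 2.35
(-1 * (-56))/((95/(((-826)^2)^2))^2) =12134682162632276246214656/9025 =1344563120513271606228.77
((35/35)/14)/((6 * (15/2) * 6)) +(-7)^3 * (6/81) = -3557/140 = -25.41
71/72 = 0.99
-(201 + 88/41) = -8329/41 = -203.15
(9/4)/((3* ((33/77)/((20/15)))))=7/3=2.33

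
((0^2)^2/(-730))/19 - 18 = -18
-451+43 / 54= -24311 / 54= -450.20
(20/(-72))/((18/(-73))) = 365/324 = 1.13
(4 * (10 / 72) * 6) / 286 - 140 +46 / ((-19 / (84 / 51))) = -19950317 / 138567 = -143.98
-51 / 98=-0.52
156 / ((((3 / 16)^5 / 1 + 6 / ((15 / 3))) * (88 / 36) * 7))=7.60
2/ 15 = 0.13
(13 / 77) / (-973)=-13 / 74921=-0.00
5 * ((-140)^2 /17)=98000 /17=5764.71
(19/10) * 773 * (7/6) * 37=3803933/60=63398.88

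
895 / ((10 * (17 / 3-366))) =-537 / 2162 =-0.25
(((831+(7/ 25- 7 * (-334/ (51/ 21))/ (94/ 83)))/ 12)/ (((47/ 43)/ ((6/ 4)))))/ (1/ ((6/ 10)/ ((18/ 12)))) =1444135349/ 18776500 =76.91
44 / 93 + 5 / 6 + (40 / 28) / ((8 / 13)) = 3149 / 868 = 3.63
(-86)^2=7396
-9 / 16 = -0.56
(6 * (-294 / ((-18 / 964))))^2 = 8924958784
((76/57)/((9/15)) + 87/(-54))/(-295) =-11/5310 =-0.00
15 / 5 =3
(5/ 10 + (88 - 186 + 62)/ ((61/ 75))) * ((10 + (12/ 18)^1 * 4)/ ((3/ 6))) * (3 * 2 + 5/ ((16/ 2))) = -5376373/ 732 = -7344.77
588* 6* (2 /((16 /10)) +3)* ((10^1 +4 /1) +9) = 344862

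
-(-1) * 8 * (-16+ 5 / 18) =-1132 / 9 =-125.78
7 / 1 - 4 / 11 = 73 / 11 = 6.64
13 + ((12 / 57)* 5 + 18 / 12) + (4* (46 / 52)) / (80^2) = 12293237 / 790400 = 15.55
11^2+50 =171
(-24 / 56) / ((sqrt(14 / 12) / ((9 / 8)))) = -27 * sqrt(42) / 392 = -0.45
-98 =-98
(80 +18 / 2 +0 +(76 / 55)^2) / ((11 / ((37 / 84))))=3391679 / 931700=3.64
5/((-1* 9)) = -5/9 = -0.56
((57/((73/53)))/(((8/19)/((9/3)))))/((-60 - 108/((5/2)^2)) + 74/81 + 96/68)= -311993775/79310704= -3.93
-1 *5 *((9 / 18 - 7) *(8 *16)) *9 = 37440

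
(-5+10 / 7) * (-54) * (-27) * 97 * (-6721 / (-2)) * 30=-356446554750 / 7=-50920936392.86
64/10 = 32/5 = 6.40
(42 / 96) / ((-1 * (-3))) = 7 / 48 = 0.15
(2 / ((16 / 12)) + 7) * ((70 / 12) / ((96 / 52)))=26.86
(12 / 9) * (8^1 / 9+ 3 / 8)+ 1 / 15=473 / 270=1.75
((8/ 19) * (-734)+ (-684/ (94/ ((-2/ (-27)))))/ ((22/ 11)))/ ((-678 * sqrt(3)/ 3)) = 414337 * sqrt(3)/ 908181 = 0.79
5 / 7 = 0.71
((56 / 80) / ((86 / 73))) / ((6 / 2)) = 511 / 2580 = 0.20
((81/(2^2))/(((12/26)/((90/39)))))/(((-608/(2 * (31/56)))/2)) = -12555/34048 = -0.37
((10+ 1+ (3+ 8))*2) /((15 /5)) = 14.67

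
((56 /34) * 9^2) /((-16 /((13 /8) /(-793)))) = 567 /33184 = 0.02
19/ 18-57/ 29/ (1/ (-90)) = 92891/ 522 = 177.95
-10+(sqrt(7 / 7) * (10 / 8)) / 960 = -7679 / 768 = -10.00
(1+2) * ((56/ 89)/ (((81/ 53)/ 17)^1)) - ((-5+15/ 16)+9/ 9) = 925043/ 38448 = 24.06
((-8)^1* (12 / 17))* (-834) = 80064 / 17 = 4709.65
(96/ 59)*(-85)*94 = -13000.68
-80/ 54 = -40/ 27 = -1.48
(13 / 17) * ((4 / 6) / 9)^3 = 104 / 334611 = 0.00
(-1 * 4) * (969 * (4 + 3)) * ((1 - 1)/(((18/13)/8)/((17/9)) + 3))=0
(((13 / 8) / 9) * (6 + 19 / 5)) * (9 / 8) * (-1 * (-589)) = 375193 / 320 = 1172.48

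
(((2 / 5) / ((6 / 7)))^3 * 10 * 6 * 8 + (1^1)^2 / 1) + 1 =11426 / 225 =50.78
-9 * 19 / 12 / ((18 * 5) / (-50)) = 95 / 12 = 7.92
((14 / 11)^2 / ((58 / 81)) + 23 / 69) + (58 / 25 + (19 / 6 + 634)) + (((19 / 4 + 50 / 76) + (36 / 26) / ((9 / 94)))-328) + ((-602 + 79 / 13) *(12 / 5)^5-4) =-510512439710111 / 10834037500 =-47121.16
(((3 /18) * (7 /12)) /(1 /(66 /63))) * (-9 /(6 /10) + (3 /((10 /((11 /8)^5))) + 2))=-41543557 /35389440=-1.17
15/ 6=5/ 2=2.50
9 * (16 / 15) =48 / 5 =9.60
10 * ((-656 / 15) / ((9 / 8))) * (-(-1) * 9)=-10496 / 3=-3498.67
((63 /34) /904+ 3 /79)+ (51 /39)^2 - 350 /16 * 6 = -53141111219 /410356336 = -129.50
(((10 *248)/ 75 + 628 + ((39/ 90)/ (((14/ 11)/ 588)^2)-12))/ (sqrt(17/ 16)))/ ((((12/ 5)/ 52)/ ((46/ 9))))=3341915824 *sqrt(17)/ 1377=10006588.19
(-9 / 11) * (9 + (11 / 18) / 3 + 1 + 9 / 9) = -55 / 6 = -9.17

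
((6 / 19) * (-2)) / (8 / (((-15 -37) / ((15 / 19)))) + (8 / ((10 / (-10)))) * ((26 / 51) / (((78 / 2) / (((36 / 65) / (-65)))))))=430950 / 82267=5.24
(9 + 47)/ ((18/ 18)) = 56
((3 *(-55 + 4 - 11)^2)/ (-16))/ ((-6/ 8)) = 961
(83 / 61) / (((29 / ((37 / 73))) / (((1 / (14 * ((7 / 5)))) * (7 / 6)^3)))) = 107485 / 55787184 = 0.00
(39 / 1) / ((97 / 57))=2223 / 97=22.92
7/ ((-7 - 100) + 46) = -7/ 61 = -0.11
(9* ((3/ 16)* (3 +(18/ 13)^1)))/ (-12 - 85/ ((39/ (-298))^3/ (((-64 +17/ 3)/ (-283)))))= 5962065993/ 6288665424448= 0.00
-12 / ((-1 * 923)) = 12 / 923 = 0.01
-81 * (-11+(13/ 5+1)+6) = 567/ 5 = 113.40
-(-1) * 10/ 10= 1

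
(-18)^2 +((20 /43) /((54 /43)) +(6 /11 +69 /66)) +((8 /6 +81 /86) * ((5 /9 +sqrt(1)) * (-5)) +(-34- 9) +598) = 863.27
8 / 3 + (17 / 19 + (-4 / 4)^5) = 146 / 57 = 2.56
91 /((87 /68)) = 6188 /87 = 71.13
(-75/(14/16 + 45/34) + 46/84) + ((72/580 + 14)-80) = -181074851/1820910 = -99.44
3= 3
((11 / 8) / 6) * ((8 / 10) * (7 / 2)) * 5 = 77 / 24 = 3.21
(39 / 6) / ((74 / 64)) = 208 / 37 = 5.62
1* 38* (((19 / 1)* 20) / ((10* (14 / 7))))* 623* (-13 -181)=-87262364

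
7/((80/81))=567/80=7.09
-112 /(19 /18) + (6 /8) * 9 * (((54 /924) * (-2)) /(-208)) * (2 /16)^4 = -529010781687 /4985716736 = -106.11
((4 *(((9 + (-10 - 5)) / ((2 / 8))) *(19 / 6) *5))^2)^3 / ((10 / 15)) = 18499193143296000000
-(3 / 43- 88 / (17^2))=2917 / 12427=0.23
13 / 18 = 0.72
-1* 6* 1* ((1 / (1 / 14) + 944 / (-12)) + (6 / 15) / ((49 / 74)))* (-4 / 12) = -94172 / 735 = -128.13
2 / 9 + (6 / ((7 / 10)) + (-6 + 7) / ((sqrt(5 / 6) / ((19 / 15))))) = 19 * sqrt(30) / 75 + 554 / 63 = 10.18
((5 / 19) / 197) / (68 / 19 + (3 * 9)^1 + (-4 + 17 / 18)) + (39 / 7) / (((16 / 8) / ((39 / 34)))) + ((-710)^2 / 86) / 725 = 12416333602039 / 1100696767492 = 11.28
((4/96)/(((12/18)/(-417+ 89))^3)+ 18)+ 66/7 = -4962284.57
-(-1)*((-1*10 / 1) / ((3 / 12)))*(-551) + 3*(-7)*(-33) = 22733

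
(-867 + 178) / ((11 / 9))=-6201 / 11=-563.73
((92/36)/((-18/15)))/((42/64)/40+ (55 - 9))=-73600/1590327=-0.05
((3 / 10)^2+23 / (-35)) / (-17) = 397 / 11900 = 0.03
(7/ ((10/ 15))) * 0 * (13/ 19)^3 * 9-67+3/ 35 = -2342/ 35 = -66.91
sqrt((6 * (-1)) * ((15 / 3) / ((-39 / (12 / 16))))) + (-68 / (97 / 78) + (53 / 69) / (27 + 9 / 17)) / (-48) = 1.90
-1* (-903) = 903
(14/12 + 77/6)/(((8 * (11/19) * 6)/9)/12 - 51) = -2394/8677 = -0.28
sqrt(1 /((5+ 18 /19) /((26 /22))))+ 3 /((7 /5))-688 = -4801 /7+ sqrt(307021) /1243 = -685.41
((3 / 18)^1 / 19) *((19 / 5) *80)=8 / 3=2.67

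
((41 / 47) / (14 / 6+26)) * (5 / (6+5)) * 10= 1230 / 8789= 0.14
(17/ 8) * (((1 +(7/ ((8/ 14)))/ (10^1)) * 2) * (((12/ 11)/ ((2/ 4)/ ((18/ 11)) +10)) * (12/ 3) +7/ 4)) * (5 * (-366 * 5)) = -49116950205/ 261184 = -188054.97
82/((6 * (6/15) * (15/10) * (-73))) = -205/657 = -0.31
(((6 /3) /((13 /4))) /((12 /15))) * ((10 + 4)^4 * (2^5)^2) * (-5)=-1966899200 /13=-151299938.46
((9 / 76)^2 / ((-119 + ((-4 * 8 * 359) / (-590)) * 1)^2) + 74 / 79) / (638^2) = 40941027434231 / 17790772654452343744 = 0.00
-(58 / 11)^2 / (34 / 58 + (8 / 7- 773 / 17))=2902291 / 4566298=0.64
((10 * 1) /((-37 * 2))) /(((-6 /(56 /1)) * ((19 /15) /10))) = 7000 /703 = 9.96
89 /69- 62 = -4189 /69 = -60.71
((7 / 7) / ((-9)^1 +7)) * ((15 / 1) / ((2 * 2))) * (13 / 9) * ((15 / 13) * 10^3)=-3125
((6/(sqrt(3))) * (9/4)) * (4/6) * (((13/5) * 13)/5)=507 * sqrt(3)/25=35.13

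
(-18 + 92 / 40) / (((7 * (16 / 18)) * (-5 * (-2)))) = -1413 / 5600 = -0.25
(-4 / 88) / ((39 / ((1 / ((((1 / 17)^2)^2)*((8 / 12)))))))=-83521 / 572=-146.02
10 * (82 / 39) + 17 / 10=22.73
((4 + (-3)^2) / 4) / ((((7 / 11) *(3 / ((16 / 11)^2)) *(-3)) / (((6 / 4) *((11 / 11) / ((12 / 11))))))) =-104 / 63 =-1.65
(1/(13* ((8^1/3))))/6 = 1/208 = 0.00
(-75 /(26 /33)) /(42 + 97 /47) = -116325 /53846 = -2.16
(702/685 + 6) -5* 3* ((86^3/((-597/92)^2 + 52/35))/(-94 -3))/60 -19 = 21991914476487/858100165135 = 25.63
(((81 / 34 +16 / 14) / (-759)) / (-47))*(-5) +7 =59427023 / 8490174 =7.00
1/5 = 0.20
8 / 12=2 / 3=0.67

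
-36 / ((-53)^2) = -36 / 2809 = -0.01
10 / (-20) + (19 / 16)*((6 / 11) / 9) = -113 / 264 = -0.43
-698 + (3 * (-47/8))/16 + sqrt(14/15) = -89485/128 + sqrt(210)/15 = -698.14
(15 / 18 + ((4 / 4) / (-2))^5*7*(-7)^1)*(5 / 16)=1135 / 1536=0.74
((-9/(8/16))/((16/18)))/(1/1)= -81/4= -20.25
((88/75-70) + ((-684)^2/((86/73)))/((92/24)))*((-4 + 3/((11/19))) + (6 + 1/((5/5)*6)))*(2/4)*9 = 33859303157/9890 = 3423589.80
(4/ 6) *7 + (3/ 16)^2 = 3611/ 768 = 4.70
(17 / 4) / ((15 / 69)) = 391 / 20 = 19.55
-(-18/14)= 9/7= 1.29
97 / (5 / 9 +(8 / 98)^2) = 2096073 / 12149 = 172.53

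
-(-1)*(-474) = -474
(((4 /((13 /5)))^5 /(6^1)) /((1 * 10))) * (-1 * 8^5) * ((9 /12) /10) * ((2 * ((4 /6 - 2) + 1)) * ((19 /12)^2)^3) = 3010936384000 /812017791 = 3707.97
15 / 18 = 5 / 6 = 0.83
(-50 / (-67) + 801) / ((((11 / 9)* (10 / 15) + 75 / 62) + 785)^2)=150529859892 / 116295311334547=0.00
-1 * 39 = -39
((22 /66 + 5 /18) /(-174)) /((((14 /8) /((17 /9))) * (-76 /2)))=187 /1874502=0.00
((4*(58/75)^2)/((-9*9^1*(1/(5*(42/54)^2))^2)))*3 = -32307856/39858075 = -0.81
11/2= 5.50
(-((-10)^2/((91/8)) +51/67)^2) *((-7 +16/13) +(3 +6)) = -20352084486/69036331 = -294.80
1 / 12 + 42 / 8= 5.33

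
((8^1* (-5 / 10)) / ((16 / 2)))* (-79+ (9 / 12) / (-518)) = 163691 / 4144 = 39.50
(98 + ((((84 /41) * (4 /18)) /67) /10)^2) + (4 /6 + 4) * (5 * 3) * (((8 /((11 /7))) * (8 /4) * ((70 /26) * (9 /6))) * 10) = 7012152633290462 /242792839575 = 28881.22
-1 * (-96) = 96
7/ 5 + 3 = 22/ 5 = 4.40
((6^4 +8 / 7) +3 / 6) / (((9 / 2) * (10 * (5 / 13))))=74.97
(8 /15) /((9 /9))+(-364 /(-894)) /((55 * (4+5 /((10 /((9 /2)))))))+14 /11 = 1110778 /614625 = 1.81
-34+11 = -23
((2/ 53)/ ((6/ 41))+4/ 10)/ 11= 523/ 8745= 0.06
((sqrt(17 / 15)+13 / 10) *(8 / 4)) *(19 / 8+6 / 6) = 9 *sqrt(255) / 20+351 / 40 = 15.96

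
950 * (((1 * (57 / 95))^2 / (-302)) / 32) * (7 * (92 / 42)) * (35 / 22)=-45885 / 53152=-0.86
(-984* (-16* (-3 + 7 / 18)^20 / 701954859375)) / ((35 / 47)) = 5331370607951421104811591417856806727 / 815635475571837732678006053760000000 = 6.54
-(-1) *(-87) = -87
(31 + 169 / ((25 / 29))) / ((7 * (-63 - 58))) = -516 / 1925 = -0.27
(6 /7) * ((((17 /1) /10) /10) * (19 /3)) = 323 /350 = 0.92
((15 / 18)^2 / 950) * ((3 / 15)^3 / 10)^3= 1 / 2671875000000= 0.00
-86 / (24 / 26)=-559 / 6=-93.17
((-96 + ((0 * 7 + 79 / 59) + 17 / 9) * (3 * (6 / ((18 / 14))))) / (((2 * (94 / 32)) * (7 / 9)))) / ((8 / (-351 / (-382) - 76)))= 386906690 / 3707501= 104.36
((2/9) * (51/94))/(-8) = -17/1128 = -0.02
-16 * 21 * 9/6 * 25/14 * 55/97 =-510.31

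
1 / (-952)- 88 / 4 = -20945 / 952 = -22.00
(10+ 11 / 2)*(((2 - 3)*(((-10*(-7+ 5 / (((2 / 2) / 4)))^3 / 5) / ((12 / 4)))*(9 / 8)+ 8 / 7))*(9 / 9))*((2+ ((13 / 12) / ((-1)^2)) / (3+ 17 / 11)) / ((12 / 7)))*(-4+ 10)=383897893 / 1920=199946.82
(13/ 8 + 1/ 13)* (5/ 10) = 177/ 208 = 0.85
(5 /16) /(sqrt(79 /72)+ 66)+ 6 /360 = 402653 /18813180 - 15*sqrt(158) /2508424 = 0.02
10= 10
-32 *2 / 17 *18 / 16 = -72 / 17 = -4.24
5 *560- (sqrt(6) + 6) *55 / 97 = 271270 / 97- 55 *sqrt(6) / 97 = 2795.21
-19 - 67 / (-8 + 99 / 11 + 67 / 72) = -7465 / 139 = -53.71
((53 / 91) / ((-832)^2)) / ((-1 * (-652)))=53 / 41071034368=0.00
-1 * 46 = -46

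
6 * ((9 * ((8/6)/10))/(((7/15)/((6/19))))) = 648/133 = 4.87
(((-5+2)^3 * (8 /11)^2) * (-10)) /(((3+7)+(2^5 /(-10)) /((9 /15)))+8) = 25920 /2299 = 11.27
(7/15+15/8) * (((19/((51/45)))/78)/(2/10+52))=26695/2768688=0.01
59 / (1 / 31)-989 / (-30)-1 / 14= 195499 / 105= 1861.90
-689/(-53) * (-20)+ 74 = -186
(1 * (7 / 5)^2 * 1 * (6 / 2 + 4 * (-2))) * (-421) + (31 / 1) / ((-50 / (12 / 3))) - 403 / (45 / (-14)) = 955957 / 225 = 4248.70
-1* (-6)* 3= 18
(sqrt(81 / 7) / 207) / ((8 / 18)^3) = 0.19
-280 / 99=-2.83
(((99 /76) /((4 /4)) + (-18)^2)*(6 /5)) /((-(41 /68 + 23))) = -840582 /50825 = -16.54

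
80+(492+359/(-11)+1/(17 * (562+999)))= 157444032/291907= 539.36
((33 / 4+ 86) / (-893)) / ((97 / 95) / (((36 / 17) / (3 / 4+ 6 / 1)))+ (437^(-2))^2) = -14472497819260 / 446284614786031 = -0.03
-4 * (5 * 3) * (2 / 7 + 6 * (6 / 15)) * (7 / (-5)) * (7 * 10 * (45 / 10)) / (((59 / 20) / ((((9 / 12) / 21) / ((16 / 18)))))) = 967.88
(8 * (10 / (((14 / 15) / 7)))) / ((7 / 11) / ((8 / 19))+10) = 52800 / 1013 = 52.12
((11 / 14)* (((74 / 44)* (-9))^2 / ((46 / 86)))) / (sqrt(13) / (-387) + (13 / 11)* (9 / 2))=20298342339* sqrt(13) / 660158458778 + 6427193306067 / 101562839812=63.39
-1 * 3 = -3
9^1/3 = 3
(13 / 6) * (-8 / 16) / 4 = -13 / 48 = -0.27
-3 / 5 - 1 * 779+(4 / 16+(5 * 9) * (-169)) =-167687 / 20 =-8384.35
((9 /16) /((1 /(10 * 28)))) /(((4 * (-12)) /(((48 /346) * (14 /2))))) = -2205 /692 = -3.19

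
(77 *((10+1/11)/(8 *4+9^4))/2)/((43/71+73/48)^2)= 4512219264/346257826337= 0.01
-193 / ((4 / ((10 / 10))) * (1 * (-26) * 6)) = 0.31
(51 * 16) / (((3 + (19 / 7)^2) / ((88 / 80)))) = 54978 / 635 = 86.58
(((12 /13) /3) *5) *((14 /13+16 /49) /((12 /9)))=13410 /8281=1.62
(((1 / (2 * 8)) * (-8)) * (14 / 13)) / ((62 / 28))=-98 / 403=-0.24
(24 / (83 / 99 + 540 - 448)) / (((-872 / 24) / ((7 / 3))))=-2376 / 143117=-0.02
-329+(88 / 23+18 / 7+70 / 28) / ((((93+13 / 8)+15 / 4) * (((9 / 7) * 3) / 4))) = -53581781 / 162909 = -328.91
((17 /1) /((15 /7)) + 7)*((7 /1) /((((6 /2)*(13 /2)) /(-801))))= -279104 /65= -4293.91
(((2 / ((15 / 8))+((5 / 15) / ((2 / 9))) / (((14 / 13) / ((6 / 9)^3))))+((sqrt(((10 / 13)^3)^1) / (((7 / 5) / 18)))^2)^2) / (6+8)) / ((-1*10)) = -1476610753748471 / 36505880488350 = -40.45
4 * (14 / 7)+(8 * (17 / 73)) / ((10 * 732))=534377 / 66795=8.00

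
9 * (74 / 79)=666 / 79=8.43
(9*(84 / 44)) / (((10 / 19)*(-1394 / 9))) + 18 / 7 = 2533887 / 1073380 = 2.36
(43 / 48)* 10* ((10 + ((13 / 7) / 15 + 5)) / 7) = 17071 / 882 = 19.35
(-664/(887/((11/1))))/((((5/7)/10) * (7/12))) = -175296/887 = -197.63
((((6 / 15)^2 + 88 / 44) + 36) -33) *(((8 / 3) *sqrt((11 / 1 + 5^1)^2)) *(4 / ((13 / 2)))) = 44032 / 325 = 135.48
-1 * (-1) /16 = 1 /16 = 0.06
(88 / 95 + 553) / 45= 5847 / 475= 12.31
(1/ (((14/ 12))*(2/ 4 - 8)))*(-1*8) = 32/ 35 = 0.91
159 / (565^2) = 159 / 319225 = 0.00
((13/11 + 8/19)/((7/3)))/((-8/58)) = -29145/5852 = -4.98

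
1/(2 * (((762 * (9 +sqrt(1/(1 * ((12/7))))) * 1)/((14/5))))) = 126/612775 - 7 * sqrt(21)/1838325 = 0.00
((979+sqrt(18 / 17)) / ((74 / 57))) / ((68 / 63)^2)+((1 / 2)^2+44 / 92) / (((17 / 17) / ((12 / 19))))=678699*sqrt(34) / 5816992+96856458135 / 149530912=648.42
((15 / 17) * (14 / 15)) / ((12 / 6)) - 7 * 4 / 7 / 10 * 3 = -67 / 85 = -0.79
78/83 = 0.94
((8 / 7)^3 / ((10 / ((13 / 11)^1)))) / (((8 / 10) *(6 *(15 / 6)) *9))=832 / 509355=0.00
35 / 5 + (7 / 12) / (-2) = 6.71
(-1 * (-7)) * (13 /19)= 91 /19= 4.79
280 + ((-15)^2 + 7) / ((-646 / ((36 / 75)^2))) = 56508296 / 201875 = 279.92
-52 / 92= -13 / 23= -0.57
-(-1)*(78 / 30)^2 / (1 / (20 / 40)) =169 / 50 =3.38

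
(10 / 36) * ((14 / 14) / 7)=5 / 126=0.04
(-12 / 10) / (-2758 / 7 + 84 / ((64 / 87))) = 96 / 22385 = 0.00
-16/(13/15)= -240/13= -18.46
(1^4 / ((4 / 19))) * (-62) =-589 / 2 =-294.50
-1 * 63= -63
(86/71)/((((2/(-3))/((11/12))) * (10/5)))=-473/568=-0.83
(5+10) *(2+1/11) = 345/11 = 31.36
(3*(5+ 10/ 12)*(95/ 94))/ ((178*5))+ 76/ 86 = 1300227/ 1438952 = 0.90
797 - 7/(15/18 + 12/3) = 23071/29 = 795.55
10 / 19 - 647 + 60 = -11143 / 19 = -586.47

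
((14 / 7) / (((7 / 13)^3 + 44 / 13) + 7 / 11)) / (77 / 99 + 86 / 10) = 1087515 / 21300028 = 0.05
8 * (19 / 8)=19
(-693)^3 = -332812557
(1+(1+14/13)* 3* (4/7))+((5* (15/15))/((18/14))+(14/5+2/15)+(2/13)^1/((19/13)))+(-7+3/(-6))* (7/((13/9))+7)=-462989/5985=-77.36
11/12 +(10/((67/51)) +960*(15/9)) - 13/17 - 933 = 9222673/13668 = 674.76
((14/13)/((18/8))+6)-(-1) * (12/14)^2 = 7.21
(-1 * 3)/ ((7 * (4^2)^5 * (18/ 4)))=-1/ 11010048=-0.00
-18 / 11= -1.64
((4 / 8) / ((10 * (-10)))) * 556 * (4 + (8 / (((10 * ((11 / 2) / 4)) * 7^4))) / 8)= -36711568 / 3301375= -11.12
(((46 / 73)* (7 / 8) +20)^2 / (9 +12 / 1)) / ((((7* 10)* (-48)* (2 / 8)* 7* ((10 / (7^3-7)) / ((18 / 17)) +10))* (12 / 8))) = -0.00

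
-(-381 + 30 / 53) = 20163 / 53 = 380.43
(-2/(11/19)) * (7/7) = -38/11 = -3.45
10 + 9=19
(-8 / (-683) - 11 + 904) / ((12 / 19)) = 3862871 / 2732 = 1413.94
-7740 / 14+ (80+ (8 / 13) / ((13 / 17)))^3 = 17807922080082 / 33787663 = 527053.97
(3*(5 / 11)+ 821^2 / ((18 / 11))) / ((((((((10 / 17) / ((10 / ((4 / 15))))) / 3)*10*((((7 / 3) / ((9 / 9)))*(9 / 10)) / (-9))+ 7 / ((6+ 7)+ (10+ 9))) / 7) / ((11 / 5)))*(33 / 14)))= 13029221.45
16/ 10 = 8/ 5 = 1.60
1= 1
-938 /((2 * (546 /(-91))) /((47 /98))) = 3149 /84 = 37.49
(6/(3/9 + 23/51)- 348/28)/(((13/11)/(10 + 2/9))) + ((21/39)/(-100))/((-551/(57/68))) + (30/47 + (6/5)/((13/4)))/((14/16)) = -101669239513/2530273200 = -40.18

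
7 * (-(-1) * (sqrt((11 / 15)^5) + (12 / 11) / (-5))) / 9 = -28 / 165 + 847 * sqrt(165) / 30375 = 0.19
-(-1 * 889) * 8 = 7112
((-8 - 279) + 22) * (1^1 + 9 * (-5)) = 11660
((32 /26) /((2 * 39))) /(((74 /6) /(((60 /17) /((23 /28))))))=13440 /2444923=0.01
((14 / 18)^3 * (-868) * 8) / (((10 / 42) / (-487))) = 6682739.86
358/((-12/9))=-537/2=-268.50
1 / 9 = 0.11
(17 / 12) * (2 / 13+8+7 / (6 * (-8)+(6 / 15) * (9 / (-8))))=50447 / 4446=11.35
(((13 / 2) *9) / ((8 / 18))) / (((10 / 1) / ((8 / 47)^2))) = 4212 / 11045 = 0.38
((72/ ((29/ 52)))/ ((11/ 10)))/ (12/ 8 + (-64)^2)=14976/ 522841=0.03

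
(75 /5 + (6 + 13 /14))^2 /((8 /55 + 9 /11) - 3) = -5183695 /21952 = -236.14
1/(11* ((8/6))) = 3/44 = 0.07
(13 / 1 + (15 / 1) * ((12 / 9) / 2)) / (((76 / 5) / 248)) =7130 / 19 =375.26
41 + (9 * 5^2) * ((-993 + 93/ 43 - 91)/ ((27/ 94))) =-109314361/ 129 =-847398.15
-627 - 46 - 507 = -1180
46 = 46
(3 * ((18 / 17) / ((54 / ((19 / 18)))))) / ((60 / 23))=437 / 18360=0.02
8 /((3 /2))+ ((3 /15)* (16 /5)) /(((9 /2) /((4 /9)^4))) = 7881392 /1476225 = 5.34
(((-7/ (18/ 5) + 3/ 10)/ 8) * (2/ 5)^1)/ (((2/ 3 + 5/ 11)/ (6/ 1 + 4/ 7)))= -253/ 525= -0.48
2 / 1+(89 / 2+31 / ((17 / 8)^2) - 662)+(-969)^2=542367667 / 578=938352.37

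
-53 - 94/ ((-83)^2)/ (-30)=-5476708/ 103335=-53.00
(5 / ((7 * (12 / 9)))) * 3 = 45 / 28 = 1.61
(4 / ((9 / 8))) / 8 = 4 / 9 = 0.44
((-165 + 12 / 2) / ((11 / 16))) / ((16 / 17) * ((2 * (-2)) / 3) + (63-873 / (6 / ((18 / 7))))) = 454104 / 613393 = 0.74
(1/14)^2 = 1/196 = 0.01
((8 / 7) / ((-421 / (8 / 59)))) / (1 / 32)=-0.01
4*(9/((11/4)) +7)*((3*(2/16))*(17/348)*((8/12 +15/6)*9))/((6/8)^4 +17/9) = 9.73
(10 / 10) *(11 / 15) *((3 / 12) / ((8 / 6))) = 11 / 80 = 0.14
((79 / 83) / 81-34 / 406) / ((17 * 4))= -49127 / 46402146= -0.00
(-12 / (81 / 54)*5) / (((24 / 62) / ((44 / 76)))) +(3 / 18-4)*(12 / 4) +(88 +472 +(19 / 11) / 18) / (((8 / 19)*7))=25008451 / 210672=118.71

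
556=556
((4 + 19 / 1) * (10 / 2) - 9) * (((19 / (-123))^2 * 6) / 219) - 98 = -108156334 / 1104417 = -97.93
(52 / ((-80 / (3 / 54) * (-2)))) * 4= 13 / 180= 0.07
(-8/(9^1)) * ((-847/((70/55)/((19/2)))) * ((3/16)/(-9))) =-25289/216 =-117.08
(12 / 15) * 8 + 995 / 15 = 1091 / 15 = 72.73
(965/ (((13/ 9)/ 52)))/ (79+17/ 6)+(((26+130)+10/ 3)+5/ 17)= 14627671/ 25041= 584.15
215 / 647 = 0.33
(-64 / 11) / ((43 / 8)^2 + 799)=-4096 / 582835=-0.01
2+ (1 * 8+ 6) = 16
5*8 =40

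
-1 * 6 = -6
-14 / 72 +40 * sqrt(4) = 2873 / 36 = 79.81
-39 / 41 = -0.95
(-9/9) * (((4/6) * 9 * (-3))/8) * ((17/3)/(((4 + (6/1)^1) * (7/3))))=153/280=0.55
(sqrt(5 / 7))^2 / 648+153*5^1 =3470045 / 4536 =765.00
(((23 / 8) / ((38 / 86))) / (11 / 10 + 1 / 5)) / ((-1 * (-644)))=215 / 27664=0.01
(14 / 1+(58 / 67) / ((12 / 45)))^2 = 5340721 / 17956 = 297.43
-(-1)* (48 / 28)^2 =2.94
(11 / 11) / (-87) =-1 / 87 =-0.01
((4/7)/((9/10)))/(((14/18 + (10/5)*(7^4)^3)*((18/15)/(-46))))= -184/209280262485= -0.00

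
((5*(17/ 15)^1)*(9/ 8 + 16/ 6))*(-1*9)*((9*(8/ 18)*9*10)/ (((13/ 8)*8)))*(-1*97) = 519435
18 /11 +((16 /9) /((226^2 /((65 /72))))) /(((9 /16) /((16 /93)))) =15582689594 /9522698823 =1.64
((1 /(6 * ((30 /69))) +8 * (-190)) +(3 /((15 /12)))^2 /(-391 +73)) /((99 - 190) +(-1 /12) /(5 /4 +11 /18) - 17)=1618866931 /115100100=14.06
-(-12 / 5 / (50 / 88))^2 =-278784 / 15625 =-17.84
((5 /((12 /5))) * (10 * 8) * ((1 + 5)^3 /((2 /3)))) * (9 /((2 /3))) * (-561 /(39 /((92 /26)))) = -6270858000 /169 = -37105668.64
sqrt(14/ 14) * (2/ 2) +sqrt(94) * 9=1 +9 * sqrt(94)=88.26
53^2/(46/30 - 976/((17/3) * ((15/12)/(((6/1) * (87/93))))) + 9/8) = -177641160/48741199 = -3.64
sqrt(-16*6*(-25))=20*sqrt(6)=48.99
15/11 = 1.36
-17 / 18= -0.94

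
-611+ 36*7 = -359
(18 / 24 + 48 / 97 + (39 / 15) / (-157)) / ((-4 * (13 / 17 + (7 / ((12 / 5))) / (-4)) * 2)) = -19079661 / 4416410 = -4.32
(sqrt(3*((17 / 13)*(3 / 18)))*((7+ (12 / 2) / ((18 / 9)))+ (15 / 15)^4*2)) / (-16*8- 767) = -6*sqrt(442) / 11635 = -0.01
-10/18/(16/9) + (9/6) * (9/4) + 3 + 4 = 161/16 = 10.06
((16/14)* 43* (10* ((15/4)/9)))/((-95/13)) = -11180/399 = -28.02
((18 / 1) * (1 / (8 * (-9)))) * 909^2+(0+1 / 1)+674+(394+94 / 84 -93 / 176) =-759530437 / 3696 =-205500.66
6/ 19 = 0.32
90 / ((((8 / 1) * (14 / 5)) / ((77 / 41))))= 2475 / 328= 7.55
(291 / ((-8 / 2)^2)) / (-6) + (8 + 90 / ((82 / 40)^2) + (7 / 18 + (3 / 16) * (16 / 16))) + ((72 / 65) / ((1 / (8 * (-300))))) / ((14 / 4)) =-32275144673 / 44055648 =-732.60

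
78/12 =13/2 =6.50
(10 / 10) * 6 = 6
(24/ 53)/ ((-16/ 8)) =-12/ 53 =-0.23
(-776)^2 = 602176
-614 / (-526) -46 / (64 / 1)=3775 / 8416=0.45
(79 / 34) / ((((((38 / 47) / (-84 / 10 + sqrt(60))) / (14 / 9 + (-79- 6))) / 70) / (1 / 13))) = 136634687 / 12597- 97596205 * sqrt(15) / 37791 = 844.53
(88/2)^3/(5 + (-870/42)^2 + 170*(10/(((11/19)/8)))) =22957088/6447785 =3.56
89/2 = 44.50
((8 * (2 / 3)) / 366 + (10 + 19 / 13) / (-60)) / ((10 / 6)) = -25187 / 237900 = -0.11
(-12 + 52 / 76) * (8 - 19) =2365 / 19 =124.47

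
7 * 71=497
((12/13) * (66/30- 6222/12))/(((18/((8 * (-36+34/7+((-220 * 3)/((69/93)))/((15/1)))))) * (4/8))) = 38316.22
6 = 6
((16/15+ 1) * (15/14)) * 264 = 4092/7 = 584.57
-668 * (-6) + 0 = 4008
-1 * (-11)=11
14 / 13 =1.08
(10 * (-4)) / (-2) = 20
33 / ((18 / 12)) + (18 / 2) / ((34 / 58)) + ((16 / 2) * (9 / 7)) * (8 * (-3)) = -209.50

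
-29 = -29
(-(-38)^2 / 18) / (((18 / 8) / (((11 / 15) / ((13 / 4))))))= -127072 / 15795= -8.05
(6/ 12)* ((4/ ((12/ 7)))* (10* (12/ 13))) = 140/ 13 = 10.77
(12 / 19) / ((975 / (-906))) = -0.59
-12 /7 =-1.71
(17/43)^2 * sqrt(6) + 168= 289 * sqrt(6)/1849 + 168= 168.38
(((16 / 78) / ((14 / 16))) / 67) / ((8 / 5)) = 40 / 18291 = 0.00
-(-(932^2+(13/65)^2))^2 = -471567326791201/625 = -754507722865.92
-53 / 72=-0.74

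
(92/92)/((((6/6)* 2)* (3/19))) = 19/6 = 3.17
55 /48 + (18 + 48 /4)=31.15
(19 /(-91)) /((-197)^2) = -19 /3531619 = -0.00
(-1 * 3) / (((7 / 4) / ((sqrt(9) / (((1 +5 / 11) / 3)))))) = -297 / 28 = -10.61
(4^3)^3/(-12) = -65536/3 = -21845.33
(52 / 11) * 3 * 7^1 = 1092 / 11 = 99.27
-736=-736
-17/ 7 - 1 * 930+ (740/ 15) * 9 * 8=18337/ 7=2619.57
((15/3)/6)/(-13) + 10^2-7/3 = 97.60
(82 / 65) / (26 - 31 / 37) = 3034 / 60515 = 0.05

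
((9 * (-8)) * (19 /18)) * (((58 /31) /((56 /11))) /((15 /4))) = -24244 /3255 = -7.45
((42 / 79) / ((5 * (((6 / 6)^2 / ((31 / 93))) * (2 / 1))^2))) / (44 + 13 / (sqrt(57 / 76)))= 77 / 1013570 - 91 * sqrt(3) / 6081420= 0.00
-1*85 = -85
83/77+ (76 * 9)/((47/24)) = 1267933/3619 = 350.35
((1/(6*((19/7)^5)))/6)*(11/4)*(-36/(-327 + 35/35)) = 184877/3228833096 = 0.00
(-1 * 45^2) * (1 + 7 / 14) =-6075 / 2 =-3037.50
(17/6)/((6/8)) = 34/9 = 3.78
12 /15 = 4 /5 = 0.80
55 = 55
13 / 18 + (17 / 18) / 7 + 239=1679 / 7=239.86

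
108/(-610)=-54/305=-0.18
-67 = -67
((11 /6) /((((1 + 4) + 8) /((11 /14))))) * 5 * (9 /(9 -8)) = 1815 /364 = 4.99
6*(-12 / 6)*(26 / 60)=-26 / 5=-5.20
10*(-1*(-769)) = 7690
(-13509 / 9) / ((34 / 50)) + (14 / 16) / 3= -2207.06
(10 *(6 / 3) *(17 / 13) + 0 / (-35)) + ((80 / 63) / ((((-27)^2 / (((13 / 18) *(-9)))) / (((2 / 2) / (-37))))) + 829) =18891113743 / 22090887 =855.15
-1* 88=-88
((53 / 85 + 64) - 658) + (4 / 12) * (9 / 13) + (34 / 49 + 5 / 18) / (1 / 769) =150145733 / 974610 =154.06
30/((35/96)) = 576/7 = 82.29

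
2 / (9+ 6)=2 / 15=0.13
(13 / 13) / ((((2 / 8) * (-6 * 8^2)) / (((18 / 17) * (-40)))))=15 / 34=0.44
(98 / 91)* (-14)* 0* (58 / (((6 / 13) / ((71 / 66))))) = 0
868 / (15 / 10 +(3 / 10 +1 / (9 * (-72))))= 482.64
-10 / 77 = -0.13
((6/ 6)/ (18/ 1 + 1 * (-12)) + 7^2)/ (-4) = -12.29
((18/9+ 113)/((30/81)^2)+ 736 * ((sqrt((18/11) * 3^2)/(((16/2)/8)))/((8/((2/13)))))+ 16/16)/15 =552 * sqrt(22)/715+ 16787/300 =59.58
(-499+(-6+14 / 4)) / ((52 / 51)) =-51153 / 104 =-491.86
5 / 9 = 0.56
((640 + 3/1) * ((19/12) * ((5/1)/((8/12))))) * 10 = 305425/4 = 76356.25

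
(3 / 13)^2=9 / 169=0.05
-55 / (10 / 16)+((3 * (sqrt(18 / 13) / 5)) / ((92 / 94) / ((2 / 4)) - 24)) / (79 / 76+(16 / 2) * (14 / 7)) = -88 - 8037 * sqrt(26) / 21801325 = -88.00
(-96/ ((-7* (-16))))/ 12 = -1/ 14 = -0.07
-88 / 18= -44 / 9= -4.89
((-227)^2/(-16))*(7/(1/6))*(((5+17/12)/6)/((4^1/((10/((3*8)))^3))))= -3471766375/1327104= -2616.05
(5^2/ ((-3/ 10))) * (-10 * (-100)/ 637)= -250000/ 1911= -130.82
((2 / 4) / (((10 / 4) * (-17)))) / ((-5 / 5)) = 1 / 85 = 0.01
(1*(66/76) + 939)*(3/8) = 352.45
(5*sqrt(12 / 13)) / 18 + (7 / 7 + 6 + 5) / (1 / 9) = 5*sqrt(39) / 117 + 108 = 108.27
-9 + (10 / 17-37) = -772 / 17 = -45.41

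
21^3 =9261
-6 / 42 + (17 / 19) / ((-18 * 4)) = -1487 / 9576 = -0.16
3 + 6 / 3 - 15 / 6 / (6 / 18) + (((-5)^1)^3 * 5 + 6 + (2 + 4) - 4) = -1239 / 2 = -619.50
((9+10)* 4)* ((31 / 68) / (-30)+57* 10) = 22092611 / 510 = 43318.85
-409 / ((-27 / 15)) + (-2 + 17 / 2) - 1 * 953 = -12947 / 18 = -719.28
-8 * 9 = -72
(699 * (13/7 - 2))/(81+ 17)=-1.02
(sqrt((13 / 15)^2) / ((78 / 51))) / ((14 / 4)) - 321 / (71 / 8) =-268433 / 7455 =-36.01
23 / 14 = 1.64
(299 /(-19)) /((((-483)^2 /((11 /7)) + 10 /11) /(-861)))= 2831829 /31027627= 0.09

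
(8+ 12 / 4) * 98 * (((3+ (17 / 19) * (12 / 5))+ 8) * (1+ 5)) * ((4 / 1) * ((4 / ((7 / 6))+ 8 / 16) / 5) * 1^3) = 25389672 / 95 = 267259.71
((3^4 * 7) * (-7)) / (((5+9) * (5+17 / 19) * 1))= -1539 / 32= -48.09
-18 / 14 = -9 / 7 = -1.29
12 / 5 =2.40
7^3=343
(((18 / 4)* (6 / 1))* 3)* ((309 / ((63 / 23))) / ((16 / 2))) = 63963 / 56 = 1142.20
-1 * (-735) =735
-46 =-46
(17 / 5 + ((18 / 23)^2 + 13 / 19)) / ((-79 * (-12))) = 59008 / 11910435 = 0.00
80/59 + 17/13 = 2043/767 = 2.66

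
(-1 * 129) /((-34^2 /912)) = 29412 /289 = 101.77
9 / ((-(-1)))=9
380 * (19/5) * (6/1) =8664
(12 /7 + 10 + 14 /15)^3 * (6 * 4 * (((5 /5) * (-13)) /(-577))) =243572113408 /222649875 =1093.97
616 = 616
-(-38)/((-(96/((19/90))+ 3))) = -722/8697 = -0.08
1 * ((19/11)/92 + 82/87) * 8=169274/22011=7.69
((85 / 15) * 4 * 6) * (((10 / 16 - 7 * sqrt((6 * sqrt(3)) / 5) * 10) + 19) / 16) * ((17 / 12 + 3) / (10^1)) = -305.19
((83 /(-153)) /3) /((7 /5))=-415 /3213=-0.13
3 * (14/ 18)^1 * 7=49/ 3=16.33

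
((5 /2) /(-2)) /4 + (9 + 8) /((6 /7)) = 937 /48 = 19.52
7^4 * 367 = 881167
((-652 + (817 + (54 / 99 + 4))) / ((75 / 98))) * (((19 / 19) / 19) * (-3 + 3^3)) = 292432 / 1045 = 279.84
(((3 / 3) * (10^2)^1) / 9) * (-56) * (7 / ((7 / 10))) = -56000 / 9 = -6222.22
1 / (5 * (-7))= -1 / 35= -0.03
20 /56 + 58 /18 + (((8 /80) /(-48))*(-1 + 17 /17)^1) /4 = 451 /126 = 3.58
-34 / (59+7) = -17 / 33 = -0.52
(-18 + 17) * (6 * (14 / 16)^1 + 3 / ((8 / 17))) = -93 / 8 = -11.62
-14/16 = -7/8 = -0.88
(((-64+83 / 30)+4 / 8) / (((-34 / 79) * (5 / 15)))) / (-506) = -71969 / 86020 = -0.84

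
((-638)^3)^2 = 67441011031941184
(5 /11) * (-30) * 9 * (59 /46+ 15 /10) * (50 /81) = -160000 /759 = -210.80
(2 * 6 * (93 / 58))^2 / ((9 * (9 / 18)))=69192 / 841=82.27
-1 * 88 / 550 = -4 / 25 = -0.16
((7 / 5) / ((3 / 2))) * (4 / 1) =56 / 15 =3.73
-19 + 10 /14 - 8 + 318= 2042 /7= 291.71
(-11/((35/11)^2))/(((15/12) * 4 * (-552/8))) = 1331/422625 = 0.00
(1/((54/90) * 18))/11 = 5/594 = 0.01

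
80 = 80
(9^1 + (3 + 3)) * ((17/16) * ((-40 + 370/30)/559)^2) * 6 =585565/2499848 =0.23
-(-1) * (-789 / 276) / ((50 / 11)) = -2893 / 4600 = -0.63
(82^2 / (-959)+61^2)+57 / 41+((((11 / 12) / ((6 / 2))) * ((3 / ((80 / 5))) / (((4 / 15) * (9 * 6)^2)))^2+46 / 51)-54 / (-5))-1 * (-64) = 196126777198899106457 / 51733737933373440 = 3791.08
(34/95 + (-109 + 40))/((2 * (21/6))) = -6521/665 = -9.81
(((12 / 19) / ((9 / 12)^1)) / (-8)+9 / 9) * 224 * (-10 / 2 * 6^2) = -685440 / 19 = -36075.79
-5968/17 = -351.06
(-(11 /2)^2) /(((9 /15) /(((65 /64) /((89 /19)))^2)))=-922761125 /389332992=-2.37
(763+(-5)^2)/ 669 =1.18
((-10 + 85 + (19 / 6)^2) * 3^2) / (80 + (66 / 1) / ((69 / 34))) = 70403 / 10352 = 6.80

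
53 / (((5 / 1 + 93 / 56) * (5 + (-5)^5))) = -371 / 145470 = -0.00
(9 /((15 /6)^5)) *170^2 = 332928 /125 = 2663.42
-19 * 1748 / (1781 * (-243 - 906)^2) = -33212 / 2351277981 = -0.00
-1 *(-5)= 5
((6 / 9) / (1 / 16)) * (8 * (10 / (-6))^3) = -32000 / 81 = -395.06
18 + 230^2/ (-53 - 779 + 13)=-38158/ 819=-46.59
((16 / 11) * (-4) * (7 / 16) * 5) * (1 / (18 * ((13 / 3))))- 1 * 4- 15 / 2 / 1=-10007 / 858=-11.66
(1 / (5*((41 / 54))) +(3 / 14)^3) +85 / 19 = 50734709 / 10687880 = 4.75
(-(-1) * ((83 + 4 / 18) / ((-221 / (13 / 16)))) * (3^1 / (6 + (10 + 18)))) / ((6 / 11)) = -8239 / 166464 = -0.05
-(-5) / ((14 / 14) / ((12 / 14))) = 30 / 7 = 4.29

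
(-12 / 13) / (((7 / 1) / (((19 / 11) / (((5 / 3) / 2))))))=-1368 / 5005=-0.27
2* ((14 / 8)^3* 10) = 1715 / 16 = 107.19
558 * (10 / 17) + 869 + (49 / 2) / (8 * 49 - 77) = 1831889 / 1530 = 1197.31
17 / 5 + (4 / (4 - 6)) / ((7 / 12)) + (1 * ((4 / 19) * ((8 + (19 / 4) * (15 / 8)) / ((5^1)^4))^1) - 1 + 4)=1979787 / 665000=2.98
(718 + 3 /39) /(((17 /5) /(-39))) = -140025 /17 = -8236.76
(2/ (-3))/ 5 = -2/ 15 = -0.13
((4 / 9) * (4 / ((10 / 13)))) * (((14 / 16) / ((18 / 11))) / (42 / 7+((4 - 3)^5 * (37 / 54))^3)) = 0.20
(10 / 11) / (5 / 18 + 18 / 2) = 180 / 1837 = 0.10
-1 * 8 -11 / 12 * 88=-266 / 3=-88.67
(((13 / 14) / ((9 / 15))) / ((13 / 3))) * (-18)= -45 / 7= -6.43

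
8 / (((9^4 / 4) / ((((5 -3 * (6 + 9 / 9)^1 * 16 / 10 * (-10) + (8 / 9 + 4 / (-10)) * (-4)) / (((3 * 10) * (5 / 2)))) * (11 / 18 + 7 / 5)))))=44184272 / 996451875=0.04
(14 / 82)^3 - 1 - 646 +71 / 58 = -2581416161 / 3997418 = -645.77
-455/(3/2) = -910/3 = -303.33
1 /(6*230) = 1 /1380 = 0.00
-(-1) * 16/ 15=16/ 15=1.07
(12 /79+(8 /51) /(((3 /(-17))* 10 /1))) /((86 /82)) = 9184 /152865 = 0.06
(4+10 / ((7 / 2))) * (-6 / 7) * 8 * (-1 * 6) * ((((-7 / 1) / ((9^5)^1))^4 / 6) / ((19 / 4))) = 50176 / 25666182635786849691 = 0.00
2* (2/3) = 4/3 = 1.33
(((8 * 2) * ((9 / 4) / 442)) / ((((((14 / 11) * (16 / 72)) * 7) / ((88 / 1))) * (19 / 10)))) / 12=32670 / 205751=0.16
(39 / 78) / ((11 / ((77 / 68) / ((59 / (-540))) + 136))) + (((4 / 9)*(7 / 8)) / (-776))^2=12292885235273 / 2152593729792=5.71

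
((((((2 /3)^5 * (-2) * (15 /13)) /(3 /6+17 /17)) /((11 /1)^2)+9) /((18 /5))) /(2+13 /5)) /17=0.03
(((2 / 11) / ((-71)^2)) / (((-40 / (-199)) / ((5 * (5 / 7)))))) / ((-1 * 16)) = -995 / 24842048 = -0.00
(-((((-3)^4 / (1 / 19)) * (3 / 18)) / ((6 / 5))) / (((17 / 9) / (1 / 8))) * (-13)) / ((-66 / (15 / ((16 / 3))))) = -1500525 / 191488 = -7.84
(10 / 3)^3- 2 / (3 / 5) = 910 / 27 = 33.70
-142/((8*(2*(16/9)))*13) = -639/1664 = -0.38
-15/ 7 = -2.14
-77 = -77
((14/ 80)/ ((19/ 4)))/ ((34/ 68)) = 7/ 95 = 0.07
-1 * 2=-2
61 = 61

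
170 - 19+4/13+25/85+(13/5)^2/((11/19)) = 9923231/60775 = 163.28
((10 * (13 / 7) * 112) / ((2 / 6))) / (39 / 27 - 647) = -9.67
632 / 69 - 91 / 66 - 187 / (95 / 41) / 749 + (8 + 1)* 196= 63788072253 / 36004430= 1771.67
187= 187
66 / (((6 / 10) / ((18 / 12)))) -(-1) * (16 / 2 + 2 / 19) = 3289 / 19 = 173.11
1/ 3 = 0.33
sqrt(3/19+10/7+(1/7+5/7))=5 * sqrt(1729)/133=1.56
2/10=1/5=0.20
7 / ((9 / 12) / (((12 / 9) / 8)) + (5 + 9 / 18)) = 7 / 10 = 0.70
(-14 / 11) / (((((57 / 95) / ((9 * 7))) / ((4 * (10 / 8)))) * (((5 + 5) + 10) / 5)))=-3675 / 22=-167.05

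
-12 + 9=-3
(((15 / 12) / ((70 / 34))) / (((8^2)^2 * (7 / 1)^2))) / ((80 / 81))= 1377 / 449576960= 0.00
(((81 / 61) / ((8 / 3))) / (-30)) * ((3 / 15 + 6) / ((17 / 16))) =-2511 / 25925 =-0.10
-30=-30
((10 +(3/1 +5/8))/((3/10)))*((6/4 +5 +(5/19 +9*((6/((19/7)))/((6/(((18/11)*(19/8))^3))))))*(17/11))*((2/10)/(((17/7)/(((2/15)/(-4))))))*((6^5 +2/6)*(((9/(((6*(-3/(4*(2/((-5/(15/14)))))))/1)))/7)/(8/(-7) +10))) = -4171.74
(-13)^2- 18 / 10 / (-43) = 36344 / 215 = 169.04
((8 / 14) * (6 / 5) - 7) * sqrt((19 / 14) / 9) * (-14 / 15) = 221 * sqrt(266) / 1575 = 2.29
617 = 617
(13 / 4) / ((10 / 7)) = 91 / 40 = 2.28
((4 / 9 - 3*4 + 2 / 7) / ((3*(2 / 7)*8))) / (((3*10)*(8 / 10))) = -0.07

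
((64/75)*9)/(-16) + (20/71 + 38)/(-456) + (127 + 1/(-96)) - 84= 42.43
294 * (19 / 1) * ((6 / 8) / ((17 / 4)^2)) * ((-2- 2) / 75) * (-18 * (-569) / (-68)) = 228847248 / 122825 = 1863.20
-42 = -42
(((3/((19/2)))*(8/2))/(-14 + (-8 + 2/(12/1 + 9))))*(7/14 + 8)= -1071/2185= -0.49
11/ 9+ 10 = 101/ 9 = 11.22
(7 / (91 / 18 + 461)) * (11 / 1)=1386 / 8389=0.17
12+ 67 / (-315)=3713 / 315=11.79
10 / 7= 1.43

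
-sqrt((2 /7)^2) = -2 /7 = -0.29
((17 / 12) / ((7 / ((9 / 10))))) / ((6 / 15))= 51 / 112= 0.46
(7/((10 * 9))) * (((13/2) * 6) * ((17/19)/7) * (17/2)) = 3757/1140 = 3.30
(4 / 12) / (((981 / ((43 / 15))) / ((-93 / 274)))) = -1333 / 4031910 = -0.00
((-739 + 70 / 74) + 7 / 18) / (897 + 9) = -491285 / 603396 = -0.81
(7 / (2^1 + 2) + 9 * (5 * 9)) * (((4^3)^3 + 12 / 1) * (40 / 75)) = 853055624 / 15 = 56870374.93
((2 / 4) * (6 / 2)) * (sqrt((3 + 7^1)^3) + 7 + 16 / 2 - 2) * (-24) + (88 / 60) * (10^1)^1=-360 * sqrt(10) - 1360 / 3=-1591.75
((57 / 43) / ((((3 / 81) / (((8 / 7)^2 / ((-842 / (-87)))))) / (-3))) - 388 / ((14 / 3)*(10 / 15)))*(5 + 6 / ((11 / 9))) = -1379.39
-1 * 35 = -35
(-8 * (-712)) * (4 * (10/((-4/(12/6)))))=-113920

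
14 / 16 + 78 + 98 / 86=27525 / 344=80.01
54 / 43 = 1.26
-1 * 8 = -8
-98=-98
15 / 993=5 / 331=0.02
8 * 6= 48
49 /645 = 0.08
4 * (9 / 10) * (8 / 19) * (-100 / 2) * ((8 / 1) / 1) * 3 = -34560 / 19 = -1818.95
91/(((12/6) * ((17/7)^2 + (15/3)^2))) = 4459/3028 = 1.47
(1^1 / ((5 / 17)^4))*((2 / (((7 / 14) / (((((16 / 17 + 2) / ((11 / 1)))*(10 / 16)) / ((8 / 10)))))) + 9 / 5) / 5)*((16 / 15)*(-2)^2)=774839056 / 2578125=300.54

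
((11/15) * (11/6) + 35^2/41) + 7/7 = 118901/3690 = 32.22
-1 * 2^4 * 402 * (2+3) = -32160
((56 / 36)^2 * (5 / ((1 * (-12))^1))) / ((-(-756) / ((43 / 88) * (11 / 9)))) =-1505 / 1889568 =-0.00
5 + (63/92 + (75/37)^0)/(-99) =45385/9108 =4.98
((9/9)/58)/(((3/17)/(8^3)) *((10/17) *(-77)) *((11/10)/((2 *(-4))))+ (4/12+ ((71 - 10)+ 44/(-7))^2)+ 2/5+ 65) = 435025920/77192972255239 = 0.00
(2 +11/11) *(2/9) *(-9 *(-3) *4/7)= 72/7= 10.29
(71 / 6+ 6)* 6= 107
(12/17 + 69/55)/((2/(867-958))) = -89.20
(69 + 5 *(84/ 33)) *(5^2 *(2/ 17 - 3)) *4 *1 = -4405100/ 187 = -23556.68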